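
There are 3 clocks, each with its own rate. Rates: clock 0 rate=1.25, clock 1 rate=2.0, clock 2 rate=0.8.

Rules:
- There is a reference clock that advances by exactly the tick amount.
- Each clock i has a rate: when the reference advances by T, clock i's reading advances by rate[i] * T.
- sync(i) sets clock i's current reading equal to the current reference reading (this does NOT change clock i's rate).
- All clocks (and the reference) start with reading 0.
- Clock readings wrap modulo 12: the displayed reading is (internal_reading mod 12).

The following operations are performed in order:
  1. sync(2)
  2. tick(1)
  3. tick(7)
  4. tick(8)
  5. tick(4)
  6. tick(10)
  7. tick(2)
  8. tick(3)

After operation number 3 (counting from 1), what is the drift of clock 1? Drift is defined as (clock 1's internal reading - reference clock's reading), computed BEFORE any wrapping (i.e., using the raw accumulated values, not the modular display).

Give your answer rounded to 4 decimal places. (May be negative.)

Answer: 8.0000

Derivation:
After op 1 sync(2): ref=0.0000 raw=[0.0000 0.0000 0.0000]
After op 2 tick(1): ref=1.0000 raw=[1.2500 2.0000 0.8000]
After op 3 tick(7): ref=8.0000 raw=[10.0000 16.0000 6.4000]
Drift of clock 1 after op 3: 16.0000 - 8.0000 = 8.0000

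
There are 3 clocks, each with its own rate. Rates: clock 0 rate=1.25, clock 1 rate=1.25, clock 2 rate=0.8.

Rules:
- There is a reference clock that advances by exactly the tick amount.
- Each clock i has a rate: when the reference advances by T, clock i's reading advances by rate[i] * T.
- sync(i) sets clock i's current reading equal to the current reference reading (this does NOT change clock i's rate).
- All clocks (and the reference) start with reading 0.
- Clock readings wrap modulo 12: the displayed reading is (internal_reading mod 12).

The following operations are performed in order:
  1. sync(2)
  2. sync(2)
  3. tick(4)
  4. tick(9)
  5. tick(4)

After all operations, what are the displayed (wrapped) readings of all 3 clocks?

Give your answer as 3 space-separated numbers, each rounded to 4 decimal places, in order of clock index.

After op 1 sync(2): ref=0.0000 raw=[0.0000 0.0000 0.0000]
After op 2 sync(2): ref=0.0000 raw=[0.0000 0.0000 0.0000]
After op 3 tick(4): ref=4.0000 raw=[5.0000 5.0000 3.2000]
After op 4 tick(9): ref=13.0000 raw=[16.2500 16.2500 10.4000]
After op 5 tick(4): ref=17.0000 raw=[21.2500 21.2500 13.6000]
Wrap final raw readings (mod 12): 21.2500 mod 12 = 9.2500; 21.2500 mod 12 = 9.2500; 13.6000 mod 12 = 1.6000

Answer: 9.2500 9.2500 1.6000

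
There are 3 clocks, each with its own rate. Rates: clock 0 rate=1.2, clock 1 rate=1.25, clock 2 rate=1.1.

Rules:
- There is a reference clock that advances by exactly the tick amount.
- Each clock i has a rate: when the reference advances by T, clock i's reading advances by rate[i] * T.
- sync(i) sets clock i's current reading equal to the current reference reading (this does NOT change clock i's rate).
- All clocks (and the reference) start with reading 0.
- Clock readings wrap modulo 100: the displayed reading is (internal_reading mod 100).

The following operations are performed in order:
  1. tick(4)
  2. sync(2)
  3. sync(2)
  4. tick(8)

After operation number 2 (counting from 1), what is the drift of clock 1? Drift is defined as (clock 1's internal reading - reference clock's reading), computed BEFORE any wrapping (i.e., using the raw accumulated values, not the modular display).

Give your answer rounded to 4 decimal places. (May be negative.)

Answer: 1.0000

Derivation:
After op 1 tick(4): ref=4.0000 raw=[4.8000 5.0000 4.4000]
After op 2 sync(2): ref=4.0000 raw=[4.8000 5.0000 4.0000]
Drift of clock 1 after op 2: 5.0000 - 4.0000 = 1.0000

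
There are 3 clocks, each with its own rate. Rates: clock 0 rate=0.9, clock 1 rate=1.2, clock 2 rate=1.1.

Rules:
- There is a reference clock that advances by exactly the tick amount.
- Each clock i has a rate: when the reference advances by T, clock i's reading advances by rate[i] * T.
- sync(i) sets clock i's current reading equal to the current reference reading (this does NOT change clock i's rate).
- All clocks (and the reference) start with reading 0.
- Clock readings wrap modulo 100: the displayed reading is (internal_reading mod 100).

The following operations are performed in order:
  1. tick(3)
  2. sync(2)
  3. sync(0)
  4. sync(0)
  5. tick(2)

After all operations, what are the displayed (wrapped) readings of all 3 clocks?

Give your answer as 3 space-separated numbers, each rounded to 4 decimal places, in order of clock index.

After op 1 tick(3): ref=3.0000 raw=[2.7000 3.6000 3.3000]
After op 2 sync(2): ref=3.0000 raw=[2.7000 3.6000 3.0000]
After op 3 sync(0): ref=3.0000 raw=[3.0000 3.6000 3.0000]
After op 4 sync(0): ref=3.0000 raw=[3.0000 3.6000 3.0000]
After op 5 tick(2): ref=5.0000 raw=[4.8000 6.0000 5.2000]
Wrap final raw readings (mod 100): 4.8000 mod 100 = 4.8000; 6.0000 mod 100 = 6.0000; 5.2000 mod 100 = 5.2000

Answer: 4.8000 6.0000 5.2000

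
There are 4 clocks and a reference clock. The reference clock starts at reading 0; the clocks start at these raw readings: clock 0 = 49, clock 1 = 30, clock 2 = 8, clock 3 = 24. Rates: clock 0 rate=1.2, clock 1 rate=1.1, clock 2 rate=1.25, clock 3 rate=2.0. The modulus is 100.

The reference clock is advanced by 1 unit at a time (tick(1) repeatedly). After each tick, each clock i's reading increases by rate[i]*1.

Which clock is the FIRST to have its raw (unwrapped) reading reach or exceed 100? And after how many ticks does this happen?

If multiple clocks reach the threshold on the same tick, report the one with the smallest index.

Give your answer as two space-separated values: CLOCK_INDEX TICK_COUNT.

Answer: 3 38

Derivation:
clock 0: start=49, rate=1.2, needs 100-49 = 51; ticks = ceil(51/1.2) = ceil(42.5000) = 43; reading at tick 43 = 49 + 1.2*43 = 100.6000
clock 1: start=30, rate=1.1, needs 100-30 = 70; ticks = ceil(70/1.1) = ceil(63.6364) = 64; reading at tick 64 = 30 + 1.1*64 = 100.4000
clock 2: start=8, rate=1.25, needs 100-8 = 92; ticks = ceil(92/1.25) = ceil(73.6000) = 74; reading at tick 74 = 8 + 1.25*74 = 100.5000
clock 3: start=24, rate=2.0, needs 100-24 = 76; ticks = ceil(76/2.0) = ceil(38.0000) = 38; reading at tick 38 = 24 + 2.0*38 = 100.0000
Minimum tick count = 38; winners = [3]; smallest index = 3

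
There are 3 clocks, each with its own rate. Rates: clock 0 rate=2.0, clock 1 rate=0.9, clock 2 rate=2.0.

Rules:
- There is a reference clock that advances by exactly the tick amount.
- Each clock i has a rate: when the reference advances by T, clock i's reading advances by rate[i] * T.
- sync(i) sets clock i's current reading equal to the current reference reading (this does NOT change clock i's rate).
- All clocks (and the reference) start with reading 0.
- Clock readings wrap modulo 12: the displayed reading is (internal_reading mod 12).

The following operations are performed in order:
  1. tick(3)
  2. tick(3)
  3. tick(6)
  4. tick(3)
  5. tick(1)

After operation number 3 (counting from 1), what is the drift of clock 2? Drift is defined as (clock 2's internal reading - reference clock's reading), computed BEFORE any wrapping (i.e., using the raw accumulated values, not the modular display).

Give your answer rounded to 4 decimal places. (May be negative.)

Answer: 12.0000

Derivation:
After op 1 tick(3): ref=3.0000 raw=[6.0000 2.7000 6.0000]
After op 2 tick(3): ref=6.0000 raw=[12.0000 5.4000 12.0000]
After op 3 tick(6): ref=12.0000 raw=[24.0000 10.8000 24.0000]
Drift of clock 2 after op 3: 24.0000 - 12.0000 = 12.0000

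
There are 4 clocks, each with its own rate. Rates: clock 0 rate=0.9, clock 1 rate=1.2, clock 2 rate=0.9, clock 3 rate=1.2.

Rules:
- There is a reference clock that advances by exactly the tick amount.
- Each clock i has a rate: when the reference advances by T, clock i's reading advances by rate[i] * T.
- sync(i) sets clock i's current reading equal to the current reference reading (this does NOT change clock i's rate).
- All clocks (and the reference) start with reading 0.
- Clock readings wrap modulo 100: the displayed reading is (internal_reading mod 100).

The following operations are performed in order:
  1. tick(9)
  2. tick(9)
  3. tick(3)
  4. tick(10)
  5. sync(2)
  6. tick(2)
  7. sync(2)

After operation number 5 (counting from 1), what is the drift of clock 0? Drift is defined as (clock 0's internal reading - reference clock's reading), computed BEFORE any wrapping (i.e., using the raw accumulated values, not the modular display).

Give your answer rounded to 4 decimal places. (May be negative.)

After op 1 tick(9): ref=9.0000 raw=[8.1000 10.8000 8.1000 10.8000]
After op 2 tick(9): ref=18.0000 raw=[16.2000 21.6000 16.2000 21.6000]
After op 3 tick(3): ref=21.0000 raw=[18.9000 25.2000 18.9000 25.2000]
After op 4 tick(10): ref=31.0000 raw=[27.9000 37.2000 27.9000 37.2000]
After op 5 sync(2): ref=31.0000 raw=[27.9000 37.2000 31.0000 37.2000]
Drift of clock 0 after op 5: 27.9000 - 31.0000 = -3.1000

Answer: -3.1000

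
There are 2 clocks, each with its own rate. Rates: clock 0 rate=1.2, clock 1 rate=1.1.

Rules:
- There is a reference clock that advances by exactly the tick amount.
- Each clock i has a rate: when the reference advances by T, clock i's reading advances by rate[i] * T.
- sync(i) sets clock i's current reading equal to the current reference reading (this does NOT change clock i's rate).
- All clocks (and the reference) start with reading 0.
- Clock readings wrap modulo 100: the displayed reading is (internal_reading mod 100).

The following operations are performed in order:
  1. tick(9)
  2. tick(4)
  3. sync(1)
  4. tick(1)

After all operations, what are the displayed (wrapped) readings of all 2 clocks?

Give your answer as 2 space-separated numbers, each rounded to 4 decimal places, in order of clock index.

Answer: 16.8000 14.1000

Derivation:
After op 1 tick(9): ref=9.0000 raw=[10.8000 9.9000]
After op 2 tick(4): ref=13.0000 raw=[15.6000 14.3000]
After op 3 sync(1): ref=13.0000 raw=[15.6000 13.0000]
After op 4 tick(1): ref=14.0000 raw=[16.8000 14.1000]
Wrap final raw readings (mod 100): 16.8000 mod 100 = 16.8000; 14.1000 mod 100 = 14.1000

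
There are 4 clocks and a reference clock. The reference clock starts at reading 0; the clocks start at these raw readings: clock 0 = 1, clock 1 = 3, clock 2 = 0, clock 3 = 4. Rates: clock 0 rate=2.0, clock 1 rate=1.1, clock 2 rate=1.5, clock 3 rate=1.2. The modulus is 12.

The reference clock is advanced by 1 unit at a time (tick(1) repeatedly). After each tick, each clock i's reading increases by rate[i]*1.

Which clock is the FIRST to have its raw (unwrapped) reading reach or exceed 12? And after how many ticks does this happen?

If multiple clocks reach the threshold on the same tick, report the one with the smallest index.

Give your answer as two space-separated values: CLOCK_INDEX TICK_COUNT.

Answer: 0 6

Derivation:
clock 0: start=1, rate=2.0, needs 12-1 = 11; ticks = ceil(11/2.0) = ceil(5.5000) = 6; reading at tick 6 = 1 + 2.0*6 = 13.0000
clock 1: start=3, rate=1.1, needs 12-3 = 9; ticks = ceil(9/1.1) = ceil(8.1818) = 9; reading at tick 9 = 3 + 1.1*9 = 12.9000
clock 2: start=0, rate=1.5, needs 12-0 = 12; ticks = ceil(12/1.5) = ceil(8.0000) = 8; reading at tick 8 = 0 + 1.5*8 = 12.0000
clock 3: start=4, rate=1.2, needs 12-4 = 8; ticks = ceil(8/1.2) = ceil(6.6667) = 7; reading at tick 7 = 4 + 1.2*7 = 12.4000
Minimum tick count = 6; winners = [0]; smallest index = 0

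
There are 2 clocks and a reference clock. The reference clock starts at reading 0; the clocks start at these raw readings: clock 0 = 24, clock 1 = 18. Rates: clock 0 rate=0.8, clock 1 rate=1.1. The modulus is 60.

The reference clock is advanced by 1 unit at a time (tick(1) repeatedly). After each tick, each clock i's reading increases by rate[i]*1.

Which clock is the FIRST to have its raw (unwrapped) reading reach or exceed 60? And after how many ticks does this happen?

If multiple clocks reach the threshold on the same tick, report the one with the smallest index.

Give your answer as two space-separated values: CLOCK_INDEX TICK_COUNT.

Answer: 1 39

Derivation:
clock 0: start=24, rate=0.8, needs 60-24 = 36; ticks = ceil(36/0.8) = ceil(45.0000) = 45; reading at tick 45 = 24 + 0.8*45 = 60.0000
clock 1: start=18, rate=1.1, needs 60-18 = 42; ticks = ceil(42/1.1) = ceil(38.1818) = 39; reading at tick 39 = 18 + 1.1*39 = 60.9000
Minimum tick count = 39; winners = [1]; smallest index = 1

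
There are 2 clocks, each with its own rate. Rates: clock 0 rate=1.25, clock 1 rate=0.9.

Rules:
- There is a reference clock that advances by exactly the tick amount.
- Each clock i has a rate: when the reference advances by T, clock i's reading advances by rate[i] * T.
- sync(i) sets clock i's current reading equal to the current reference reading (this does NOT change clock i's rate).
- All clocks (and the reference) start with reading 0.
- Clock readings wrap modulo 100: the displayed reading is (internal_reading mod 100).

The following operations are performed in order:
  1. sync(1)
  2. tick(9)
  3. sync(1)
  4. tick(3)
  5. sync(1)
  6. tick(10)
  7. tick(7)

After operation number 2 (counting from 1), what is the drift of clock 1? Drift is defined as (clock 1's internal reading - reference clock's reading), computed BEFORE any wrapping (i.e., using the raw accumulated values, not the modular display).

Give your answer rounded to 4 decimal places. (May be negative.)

Answer: -0.9000

Derivation:
After op 1 sync(1): ref=0.0000 raw=[0.0000 0.0000]
After op 2 tick(9): ref=9.0000 raw=[11.2500 8.1000]
Drift of clock 1 after op 2: 8.1000 - 9.0000 = -0.9000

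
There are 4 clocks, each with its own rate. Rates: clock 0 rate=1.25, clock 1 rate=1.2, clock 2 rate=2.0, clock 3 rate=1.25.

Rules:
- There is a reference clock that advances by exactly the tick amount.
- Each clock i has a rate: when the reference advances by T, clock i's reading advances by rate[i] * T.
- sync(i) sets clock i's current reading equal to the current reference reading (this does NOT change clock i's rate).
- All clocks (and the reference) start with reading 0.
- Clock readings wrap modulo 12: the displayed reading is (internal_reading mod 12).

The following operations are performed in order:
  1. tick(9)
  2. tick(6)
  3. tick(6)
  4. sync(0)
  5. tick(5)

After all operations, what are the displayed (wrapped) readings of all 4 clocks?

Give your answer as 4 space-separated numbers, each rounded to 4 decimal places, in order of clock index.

Answer: 3.2500 7.2000 4.0000 8.5000

Derivation:
After op 1 tick(9): ref=9.0000 raw=[11.2500 10.8000 18.0000 11.2500]
After op 2 tick(6): ref=15.0000 raw=[18.7500 18.0000 30.0000 18.7500]
After op 3 tick(6): ref=21.0000 raw=[26.2500 25.2000 42.0000 26.2500]
After op 4 sync(0): ref=21.0000 raw=[21.0000 25.2000 42.0000 26.2500]
After op 5 tick(5): ref=26.0000 raw=[27.2500 31.2000 52.0000 32.5000]
Wrap final raw readings (mod 12): 27.2500 mod 12 = 3.2500; 31.2000 mod 12 = 7.2000; 52.0000 mod 12 = 4.0000; 32.5000 mod 12 = 8.5000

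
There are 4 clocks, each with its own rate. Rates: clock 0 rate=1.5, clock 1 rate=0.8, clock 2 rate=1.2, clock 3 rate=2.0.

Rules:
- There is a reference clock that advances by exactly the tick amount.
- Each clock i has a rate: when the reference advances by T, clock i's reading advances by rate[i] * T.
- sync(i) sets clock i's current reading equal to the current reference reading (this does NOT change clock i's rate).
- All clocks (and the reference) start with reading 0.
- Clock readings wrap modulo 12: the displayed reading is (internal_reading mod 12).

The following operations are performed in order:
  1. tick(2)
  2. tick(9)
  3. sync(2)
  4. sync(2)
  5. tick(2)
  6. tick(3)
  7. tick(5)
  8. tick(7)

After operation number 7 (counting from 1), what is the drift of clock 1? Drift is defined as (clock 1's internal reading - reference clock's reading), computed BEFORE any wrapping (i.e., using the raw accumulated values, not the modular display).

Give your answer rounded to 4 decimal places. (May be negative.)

Answer: -4.2000

Derivation:
After op 1 tick(2): ref=2.0000 raw=[3.0000 1.6000 2.4000 4.0000]
After op 2 tick(9): ref=11.0000 raw=[16.5000 8.8000 13.2000 22.0000]
After op 3 sync(2): ref=11.0000 raw=[16.5000 8.8000 11.0000 22.0000]
After op 4 sync(2): ref=11.0000 raw=[16.5000 8.8000 11.0000 22.0000]
After op 5 tick(2): ref=13.0000 raw=[19.5000 10.4000 13.4000 26.0000]
After op 6 tick(3): ref=16.0000 raw=[24.0000 12.8000 17.0000 32.0000]
After op 7 tick(5): ref=21.0000 raw=[31.5000 16.8000 23.0000 42.0000]
Drift of clock 1 after op 7: 16.8000 - 21.0000 = -4.2000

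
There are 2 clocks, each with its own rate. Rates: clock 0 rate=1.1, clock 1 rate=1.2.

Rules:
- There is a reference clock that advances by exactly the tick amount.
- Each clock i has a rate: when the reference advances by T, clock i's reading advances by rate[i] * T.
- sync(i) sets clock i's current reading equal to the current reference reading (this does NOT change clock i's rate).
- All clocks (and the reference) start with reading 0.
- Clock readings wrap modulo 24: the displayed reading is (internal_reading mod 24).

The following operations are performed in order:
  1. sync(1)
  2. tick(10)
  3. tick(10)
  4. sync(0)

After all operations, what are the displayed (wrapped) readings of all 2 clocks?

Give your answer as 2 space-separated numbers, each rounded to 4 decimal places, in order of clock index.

After op 1 sync(1): ref=0.0000 raw=[0.0000 0.0000]
After op 2 tick(10): ref=10.0000 raw=[11.0000 12.0000]
After op 3 tick(10): ref=20.0000 raw=[22.0000 24.0000]
After op 4 sync(0): ref=20.0000 raw=[20.0000 24.0000]
Wrap final raw readings (mod 24): 20.0000 mod 24 = 20.0000; 24.0000 mod 24 = 0.0000

Answer: 20.0000 0.0000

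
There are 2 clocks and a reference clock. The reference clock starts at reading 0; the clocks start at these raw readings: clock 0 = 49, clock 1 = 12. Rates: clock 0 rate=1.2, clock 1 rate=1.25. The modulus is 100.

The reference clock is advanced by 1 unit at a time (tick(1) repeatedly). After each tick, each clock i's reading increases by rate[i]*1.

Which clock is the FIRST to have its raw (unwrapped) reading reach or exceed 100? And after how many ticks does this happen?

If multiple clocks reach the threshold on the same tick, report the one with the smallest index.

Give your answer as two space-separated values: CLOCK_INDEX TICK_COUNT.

clock 0: start=49, rate=1.2, needs 100-49 = 51; ticks = ceil(51/1.2) = ceil(42.5000) = 43; reading at tick 43 = 49 + 1.2*43 = 100.6000
clock 1: start=12, rate=1.25, needs 100-12 = 88; ticks = ceil(88/1.25) = ceil(70.4000) = 71; reading at tick 71 = 12 + 1.25*71 = 100.7500
Minimum tick count = 43; winners = [0]; smallest index = 0

Answer: 0 43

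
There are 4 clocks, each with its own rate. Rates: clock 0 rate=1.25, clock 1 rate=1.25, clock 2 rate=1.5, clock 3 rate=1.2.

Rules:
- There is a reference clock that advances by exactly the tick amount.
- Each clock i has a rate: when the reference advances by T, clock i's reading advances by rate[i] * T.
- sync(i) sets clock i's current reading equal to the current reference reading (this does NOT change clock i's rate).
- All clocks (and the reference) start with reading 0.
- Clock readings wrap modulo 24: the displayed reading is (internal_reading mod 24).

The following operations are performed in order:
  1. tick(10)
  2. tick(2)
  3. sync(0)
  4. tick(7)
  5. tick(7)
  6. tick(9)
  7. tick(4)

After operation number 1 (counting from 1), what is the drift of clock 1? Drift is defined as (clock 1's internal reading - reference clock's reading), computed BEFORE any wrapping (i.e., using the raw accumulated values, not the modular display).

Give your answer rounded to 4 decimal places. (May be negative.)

After op 1 tick(10): ref=10.0000 raw=[12.5000 12.5000 15.0000 12.0000]
Drift of clock 1 after op 1: 12.5000 - 10.0000 = 2.5000

Answer: 2.5000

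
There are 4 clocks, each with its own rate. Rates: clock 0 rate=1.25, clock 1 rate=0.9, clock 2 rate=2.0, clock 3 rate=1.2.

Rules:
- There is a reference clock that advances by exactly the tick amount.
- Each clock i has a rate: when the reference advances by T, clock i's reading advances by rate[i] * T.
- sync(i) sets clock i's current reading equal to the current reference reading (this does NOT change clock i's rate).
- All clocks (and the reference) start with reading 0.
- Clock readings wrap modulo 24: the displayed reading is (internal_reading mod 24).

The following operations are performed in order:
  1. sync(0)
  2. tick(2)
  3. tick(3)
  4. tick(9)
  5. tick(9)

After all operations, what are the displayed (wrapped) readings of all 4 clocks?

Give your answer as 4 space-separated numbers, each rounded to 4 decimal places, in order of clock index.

Answer: 4.7500 20.7000 22.0000 3.6000

Derivation:
After op 1 sync(0): ref=0.0000 raw=[0.0000 0.0000 0.0000 0.0000]
After op 2 tick(2): ref=2.0000 raw=[2.5000 1.8000 4.0000 2.4000]
After op 3 tick(3): ref=5.0000 raw=[6.2500 4.5000 10.0000 6.0000]
After op 4 tick(9): ref=14.0000 raw=[17.5000 12.6000 28.0000 16.8000]
After op 5 tick(9): ref=23.0000 raw=[28.7500 20.7000 46.0000 27.6000]
Wrap final raw readings (mod 24): 28.7500 mod 24 = 4.7500; 20.7000 mod 24 = 20.7000; 46.0000 mod 24 = 22.0000; 27.6000 mod 24 = 3.6000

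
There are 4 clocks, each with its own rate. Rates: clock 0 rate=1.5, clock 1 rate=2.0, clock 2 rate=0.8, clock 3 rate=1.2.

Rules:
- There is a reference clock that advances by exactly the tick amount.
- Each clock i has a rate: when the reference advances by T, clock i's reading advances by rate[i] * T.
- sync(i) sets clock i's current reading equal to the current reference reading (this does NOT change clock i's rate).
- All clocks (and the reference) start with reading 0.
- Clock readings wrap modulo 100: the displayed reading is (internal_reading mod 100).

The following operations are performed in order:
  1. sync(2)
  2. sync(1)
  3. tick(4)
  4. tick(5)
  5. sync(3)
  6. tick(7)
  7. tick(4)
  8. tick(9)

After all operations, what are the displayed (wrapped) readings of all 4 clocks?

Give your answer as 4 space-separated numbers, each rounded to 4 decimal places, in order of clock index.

Answer: 43.5000 58.0000 23.2000 33.0000

Derivation:
After op 1 sync(2): ref=0.0000 raw=[0.0000 0.0000 0.0000 0.0000]
After op 2 sync(1): ref=0.0000 raw=[0.0000 0.0000 0.0000 0.0000]
After op 3 tick(4): ref=4.0000 raw=[6.0000 8.0000 3.2000 4.8000]
After op 4 tick(5): ref=9.0000 raw=[13.5000 18.0000 7.2000 10.8000]
After op 5 sync(3): ref=9.0000 raw=[13.5000 18.0000 7.2000 9.0000]
After op 6 tick(7): ref=16.0000 raw=[24.0000 32.0000 12.8000 17.4000]
After op 7 tick(4): ref=20.0000 raw=[30.0000 40.0000 16.0000 22.2000]
After op 8 tick(9): ref=29.0000 raw=[43.5000 58.0000 23.2000 33.0000]
Wrap final raw readings (mod 100): 43.5000 mod 100 = 43.5000; 58.0000 mod 100 = 58.0000; 23.2000 mod 100 = 23.2000; 33.0000 mod 100 = 33.0000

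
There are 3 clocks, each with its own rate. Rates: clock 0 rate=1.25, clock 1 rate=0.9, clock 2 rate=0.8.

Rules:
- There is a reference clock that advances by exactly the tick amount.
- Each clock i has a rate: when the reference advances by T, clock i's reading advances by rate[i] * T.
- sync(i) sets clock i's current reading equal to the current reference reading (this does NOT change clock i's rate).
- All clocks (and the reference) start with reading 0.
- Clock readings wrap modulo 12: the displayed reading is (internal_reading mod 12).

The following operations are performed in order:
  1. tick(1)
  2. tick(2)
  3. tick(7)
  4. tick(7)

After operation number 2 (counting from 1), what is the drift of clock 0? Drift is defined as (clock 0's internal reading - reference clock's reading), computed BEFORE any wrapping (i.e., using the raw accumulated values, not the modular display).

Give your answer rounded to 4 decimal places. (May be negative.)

Answer: 0.7500

Derivation:
After op 1 tick(1): ref=1.0000 raw=[1.2500 0.9000 0.8000]
After op 2 tick(2): ref=3.0000 raw=[3.7500 2.7000 2.4000]
Drift of clock 0 after op 2: 3.7500 - 3.0000 = 0.7500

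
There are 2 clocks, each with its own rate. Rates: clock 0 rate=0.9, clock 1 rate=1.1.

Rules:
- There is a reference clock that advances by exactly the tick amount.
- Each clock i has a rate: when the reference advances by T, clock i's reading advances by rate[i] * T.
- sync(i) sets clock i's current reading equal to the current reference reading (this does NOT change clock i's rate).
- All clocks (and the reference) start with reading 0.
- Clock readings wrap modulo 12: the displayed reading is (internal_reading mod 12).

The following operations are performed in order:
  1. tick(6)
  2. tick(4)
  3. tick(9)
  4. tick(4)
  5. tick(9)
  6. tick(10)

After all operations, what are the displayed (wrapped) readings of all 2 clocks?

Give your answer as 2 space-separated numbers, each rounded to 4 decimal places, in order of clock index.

Answer: 1.8000 10.2000

Derivation:
After op 1 tick(6): ref=6.0000 raw=[5.4000 6.6000]
After op 2 tick(4): ref=10.0000 raw=[9.0000 11.0000]
After op 3 tick(9): ref=19.0000 raw=[17.1000 20.9000]
After op 4 tick(4): ref=23.0000 raw=[20.7000 25.3000]
After op 5 tick(9): ref=32.0000 raw=[28.8000 35.2000]
After op 6 tick(10): ref=42.0000 raw=[37.8000 46.2000]
Wrap final raw readings (mod 12): 37.8000 mod 12 = 1.8000; 46.2000 mod 12 = 10.2000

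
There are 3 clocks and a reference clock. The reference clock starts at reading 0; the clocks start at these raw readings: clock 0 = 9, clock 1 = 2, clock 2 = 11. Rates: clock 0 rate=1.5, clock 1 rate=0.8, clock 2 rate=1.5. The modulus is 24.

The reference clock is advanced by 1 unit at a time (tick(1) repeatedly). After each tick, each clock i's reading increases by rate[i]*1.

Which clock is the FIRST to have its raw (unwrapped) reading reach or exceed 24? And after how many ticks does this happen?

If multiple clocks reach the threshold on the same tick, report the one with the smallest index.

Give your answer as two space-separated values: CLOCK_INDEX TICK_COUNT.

clock 0: start=9, rate=1.5, needs 24-9 = 15; ticks = ceil(15/1.5) = ceil(10.0000) = 10; reading at tick 10 = 9 + 1.5*10 = 24.0000
clock 1: start=2, rate=0.8, needs 24-2 = 22; ticks = ceil(22/0.8) = ceil(27.5000) = 28; reading at tick 28 = 2 + 0.8*28 = 24.4000
clock 2: start=11, rate=1.5, needs 24-11 = 13; ticks = ceil(13/1.5) = ceil(8.6667) = 9; reading at tick 9 = 11 + 1.5*9 = 24.5000
Minimum tick count = 9; winners = [2]; smallest index = 2

Answer: 2 9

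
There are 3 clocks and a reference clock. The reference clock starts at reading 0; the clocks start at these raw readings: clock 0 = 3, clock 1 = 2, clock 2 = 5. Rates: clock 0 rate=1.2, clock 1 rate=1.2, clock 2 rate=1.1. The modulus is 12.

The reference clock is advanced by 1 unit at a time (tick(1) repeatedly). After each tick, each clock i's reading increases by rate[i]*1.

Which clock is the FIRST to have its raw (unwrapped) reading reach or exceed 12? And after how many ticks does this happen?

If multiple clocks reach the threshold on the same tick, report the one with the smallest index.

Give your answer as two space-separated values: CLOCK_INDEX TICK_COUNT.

clock 0: start=3, rate=1.2, needs 12-3 = 9; ticks = ceil(9/1.2) = ceil(7.5000) = 8; reading at tick 8 = 3 + 1.2*8 = 12.6000
clock 1: start=2, rate=1.2, needs 12-2 = 10; ticks = ceil(10/1.2) = ceil(8.3333) = 9; reading at tick 9 = 2 + 1.2*9 = 12.8000
clock 2: start=5, rate=1.1, needs 12-5 = 7; ticks = ceil(7/1.1) = ceil(6.3636) = 7; reading at tick 7 = 5 + 1.1*7 = 12.7000
Minimum tick count = 7; winners = [2]; smallest index = 2

Answer: 2 7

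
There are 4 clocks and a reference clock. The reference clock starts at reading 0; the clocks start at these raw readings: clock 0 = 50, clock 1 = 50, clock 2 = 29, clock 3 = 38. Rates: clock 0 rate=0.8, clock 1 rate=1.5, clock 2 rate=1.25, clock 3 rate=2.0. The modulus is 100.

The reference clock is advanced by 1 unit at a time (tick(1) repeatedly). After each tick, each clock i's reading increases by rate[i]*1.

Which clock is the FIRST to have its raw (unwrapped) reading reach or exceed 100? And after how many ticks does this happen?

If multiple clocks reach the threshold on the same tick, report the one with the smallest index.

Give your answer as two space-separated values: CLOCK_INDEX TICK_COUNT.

clock 0: start=50, rate=0.8, needs 100-50 = 50; ticks = ceil(50/0.8) = ceil(62.5000) = 63; reading at tick 63 = 50 + 0.8*63 = 100.4000
clock 1: start=50, rate=1.5, needs 100-50 = 50; ticks = ceil(50/1.5) = ceil(33.3333) = 34; reading at tick 34 = 50 + 1.5*34 = 101.0000
clock 2: start=29, rate=1.25, needs 100-29 = 71; ticks = ceil(71/1.25) = ceil(56.8000) = 57; reading at tick 57 = 29 + 1.25*57 = 100.2500
clock 3: start=38, rate=2.0, needs 100-38 = 62; ticks = ceil(62/2.0) = ceil(31.0000) = 31; reading at tick 31 = 38 + 2.0*31 = 100.0000
Minimum tick count = 31; winners = [3]; smallest index = 3

Answer: 3 31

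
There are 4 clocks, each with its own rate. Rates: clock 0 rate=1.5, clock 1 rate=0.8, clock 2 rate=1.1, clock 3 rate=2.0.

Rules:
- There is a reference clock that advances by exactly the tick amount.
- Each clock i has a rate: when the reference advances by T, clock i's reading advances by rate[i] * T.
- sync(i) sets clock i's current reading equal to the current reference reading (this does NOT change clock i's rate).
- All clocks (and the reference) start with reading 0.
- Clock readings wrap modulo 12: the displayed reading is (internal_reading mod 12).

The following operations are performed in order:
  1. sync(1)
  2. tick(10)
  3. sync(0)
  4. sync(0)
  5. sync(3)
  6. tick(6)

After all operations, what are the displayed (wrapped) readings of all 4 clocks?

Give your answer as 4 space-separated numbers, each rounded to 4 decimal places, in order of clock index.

After op 1 sync(1): ref=0.0000 raw=[0.0000 0.0000 0.0000 0.0000]
After op 2 tick(10): ref=10.0000 raw=[15.0000 8.0000 11.0000 20.0000]
After op 3 sync(0): ref=10.0000 raw=[10.0000 8.0000 11.0000 20.0000]
After op 4 sync(0): ref=10.0000 raw=[10.0000 8.0000 11.0000 20.0000]
After op 5 sync(3): ref=10.0000 raw=[10.0000 8.0000 11.0000 10.0000]
After op 6 tick(6): ref=16.0000 raw=[19.0000 12.8000 17.6000 22.0000]
Wrap final raw readings (mod 12): 19.0000 mod 12 = 7.0000; 12.8000 mod 12 = 0.8000; 17.6000 mod 12 = 5.6000; 22.0000 mod 12 = 10.0000

Answer: 7.0000 0.8000 5.6000 10.0000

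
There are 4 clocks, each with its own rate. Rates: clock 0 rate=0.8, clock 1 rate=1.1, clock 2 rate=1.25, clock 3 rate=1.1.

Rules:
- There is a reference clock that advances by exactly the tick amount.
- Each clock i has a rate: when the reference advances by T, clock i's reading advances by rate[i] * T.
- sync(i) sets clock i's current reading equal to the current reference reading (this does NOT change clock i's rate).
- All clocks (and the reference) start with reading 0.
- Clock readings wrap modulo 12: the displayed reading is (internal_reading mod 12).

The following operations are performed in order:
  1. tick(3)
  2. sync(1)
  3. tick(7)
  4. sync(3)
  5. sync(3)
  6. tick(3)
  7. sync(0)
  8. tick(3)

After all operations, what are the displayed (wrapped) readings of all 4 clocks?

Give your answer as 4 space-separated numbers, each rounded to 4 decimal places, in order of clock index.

After op 1 tick(3): ref=3.0000 raw=[2.4000 3.3000 3.7500 3.3000]
After op 2 sync(1): ref=3.0000 raw=[2.4000 3.0000 3.7500 3.3000]
After op 3 tick(7): ref=10.0000 raw=[8.0000 10.7000 12.5000 11.0000]
After op 4 sync(3): ref=10.0000 raw=[8.0000 10.7000 12.5000 10.0000]
After op 5 sync(3): ref=10.0000 raw=[8.0000 10.7000 12.5000 10.0000]
After op 6 tick(3): ref=13.0000 raw=[10.4000 14.0000 16.2500 13.3000]
After op 7 sync(0): ref=13.0000 raw=[13.0000 14.0000 16.2500 13.3000]
After op 8 tick(3): ref=16.0000 raw=[15.4000 17.3000 20.0000 16.6000]
Wrap final raw readings (mod 12): 15.4000 mod 12 = 3.4000; 17.3000 mod 12 = 5.3000; 20.0000 mod 12 = 8.0000; 16.6000 mod 12 = 4.6000

Answer: 3.4000 5.3000 8.0000 4.6000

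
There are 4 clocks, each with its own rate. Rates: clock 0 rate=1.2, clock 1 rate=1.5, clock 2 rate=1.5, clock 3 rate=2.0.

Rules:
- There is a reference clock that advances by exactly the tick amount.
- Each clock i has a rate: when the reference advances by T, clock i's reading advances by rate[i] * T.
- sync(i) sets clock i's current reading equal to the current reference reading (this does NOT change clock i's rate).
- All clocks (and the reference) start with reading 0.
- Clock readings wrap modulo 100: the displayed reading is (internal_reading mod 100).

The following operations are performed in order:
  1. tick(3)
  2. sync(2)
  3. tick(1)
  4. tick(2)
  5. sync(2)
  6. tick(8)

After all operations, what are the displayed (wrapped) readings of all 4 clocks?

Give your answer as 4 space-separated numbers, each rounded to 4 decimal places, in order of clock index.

Answer: 16.8000 21.0000 18.0000 28.0000

Derivation:
After op 1 tick(3): ref=3.0000 raw=[3.6000 4.5000 4.5000 6.0000]
After op 2 sync(2): ref=3.0000 raw=[3.6000 4.5000 3.0000 6.0000]
After op 3 tick(1): ref=4.0000 raw=[4.8000 6.0000 4.5000 8.0000]
After op 4 tick(2): ref=6.0000 raw=[7.2000 9.0000 7.5000 12.0000]
After op 5 sync(2): ref=6.0000 raw=[7.2000 9.0000 6.0000 12.0000]
After op 6 tick(8): ref=14.0000 raw=[16.8000 21.0000 18.0000 28.0000]
Wrap final raw readings (mod 100): 16.8000 mod 100 = 16.8000; 21.0000 mod 100 = 21.0000; 18.0000 mod 100 = 18.0000; 28.0000 mod 100 = 28.0000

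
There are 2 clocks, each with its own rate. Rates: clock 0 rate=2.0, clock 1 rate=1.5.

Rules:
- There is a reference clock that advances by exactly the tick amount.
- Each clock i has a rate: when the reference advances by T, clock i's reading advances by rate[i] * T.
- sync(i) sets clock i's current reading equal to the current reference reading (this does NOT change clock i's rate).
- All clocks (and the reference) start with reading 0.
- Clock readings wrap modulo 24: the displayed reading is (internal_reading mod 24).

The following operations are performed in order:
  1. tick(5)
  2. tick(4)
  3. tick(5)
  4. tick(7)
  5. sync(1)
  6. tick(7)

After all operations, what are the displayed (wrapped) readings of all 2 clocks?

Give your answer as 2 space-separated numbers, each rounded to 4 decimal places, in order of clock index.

After op 1 tick(5): ref=5.0000 raw=[10.0000 7.5000]
After op 2 tick(4): ref=9.0000 raw=[18.0000 13.5000]
After op 3 tick(5): ref=14.0000 raw=[28.0000 21.0000]
After op 4 tick(7): ref=21.0000 raw=[42.0000 31.5000]
After op 5 sync(1): ref=21.0000 raw=[42.0000 21.0000]
After op 6 tick(7): ref=28.0000 raw=[56.0000 31.5000]
Wrap final raw readings (mod 24): 56.0000 mod 24 = 8.0000; 31.5000 mod 24 = 7.5000

Answer: 8.0000 7.5000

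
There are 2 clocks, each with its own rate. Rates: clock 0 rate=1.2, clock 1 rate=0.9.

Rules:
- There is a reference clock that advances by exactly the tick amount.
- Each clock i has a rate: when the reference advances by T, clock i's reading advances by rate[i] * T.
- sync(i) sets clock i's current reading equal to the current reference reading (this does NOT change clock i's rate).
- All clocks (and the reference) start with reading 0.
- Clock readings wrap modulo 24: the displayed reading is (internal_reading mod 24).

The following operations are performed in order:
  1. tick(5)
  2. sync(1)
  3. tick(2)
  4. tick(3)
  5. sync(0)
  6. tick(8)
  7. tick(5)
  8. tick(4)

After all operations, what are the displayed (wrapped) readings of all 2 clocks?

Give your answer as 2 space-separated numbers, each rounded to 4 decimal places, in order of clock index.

After op 1 tick(5): ref=5.0000 raw=[6.0000 4.5000]
After op 2 sync(1): ref=5.0000 raw=[6.0000 5.0000]
After op 3 tick(2): ref=7.0000 raw=[8.4000 6.8000]
After op 4 tick(3): ref=10.0000 raw=[12.0000 9.5000]
After op 5 sync(0): ref=10.0000 raw=[10.0000 9.5000]
After op 6 tick(8): ref=18.0000 raw=[19.6000 16.7000]
After op 7 tick(5): ref=23.0000 raw=[25.6000 21.2000]
After op 8 tick(4): ref=27.0000 raw=[30.4000 24.8000]
Wrap final raw readings (mod 24): 30.4000 mod 24 = 6.4000; 24.8000 mod 24 = 0.8000

Answer: 6.4000 0.8000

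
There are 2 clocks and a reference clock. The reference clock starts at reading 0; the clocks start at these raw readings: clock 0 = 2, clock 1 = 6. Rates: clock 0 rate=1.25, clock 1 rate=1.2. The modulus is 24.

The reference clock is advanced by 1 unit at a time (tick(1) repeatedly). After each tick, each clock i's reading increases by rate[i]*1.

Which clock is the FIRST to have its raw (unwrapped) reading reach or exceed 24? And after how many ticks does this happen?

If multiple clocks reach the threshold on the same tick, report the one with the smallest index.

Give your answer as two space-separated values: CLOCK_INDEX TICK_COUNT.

clock 0: start=2, rate=1.25, needs 24-2 = 22; ticks = ceil(22/1.25) = ceil(17.6000) = 18; reading at tick 18 = 2 + 1.25*18 = 24.5000
clock 1: start=6, rate=1.2, needs 24-6 = 18; ticks = ceil(18/1.2) = ceil(15.0000) = 15; reading at tick 15 = 6 + 1.2*15 = 24.0000
Minimum tick count = 15; winners = [1]; smallest index = 1

Answer: 1 15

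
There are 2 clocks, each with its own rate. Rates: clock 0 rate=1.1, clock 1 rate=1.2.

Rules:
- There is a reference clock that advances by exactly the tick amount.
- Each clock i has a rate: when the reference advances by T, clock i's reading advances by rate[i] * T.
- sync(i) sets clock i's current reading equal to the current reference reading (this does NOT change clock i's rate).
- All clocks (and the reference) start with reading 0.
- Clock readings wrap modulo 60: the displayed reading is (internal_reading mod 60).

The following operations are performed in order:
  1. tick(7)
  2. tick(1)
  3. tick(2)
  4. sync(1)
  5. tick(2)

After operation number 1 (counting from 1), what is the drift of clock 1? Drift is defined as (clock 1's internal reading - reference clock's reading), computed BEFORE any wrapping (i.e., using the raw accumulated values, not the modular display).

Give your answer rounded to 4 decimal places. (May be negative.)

After op 1 tick(7): ref=7.0000 raw=[7.7000 8.4000]
Drift of clock 1 after op 1: 8.4000 - 7.0000 = 1.4000

Answer: 1.4000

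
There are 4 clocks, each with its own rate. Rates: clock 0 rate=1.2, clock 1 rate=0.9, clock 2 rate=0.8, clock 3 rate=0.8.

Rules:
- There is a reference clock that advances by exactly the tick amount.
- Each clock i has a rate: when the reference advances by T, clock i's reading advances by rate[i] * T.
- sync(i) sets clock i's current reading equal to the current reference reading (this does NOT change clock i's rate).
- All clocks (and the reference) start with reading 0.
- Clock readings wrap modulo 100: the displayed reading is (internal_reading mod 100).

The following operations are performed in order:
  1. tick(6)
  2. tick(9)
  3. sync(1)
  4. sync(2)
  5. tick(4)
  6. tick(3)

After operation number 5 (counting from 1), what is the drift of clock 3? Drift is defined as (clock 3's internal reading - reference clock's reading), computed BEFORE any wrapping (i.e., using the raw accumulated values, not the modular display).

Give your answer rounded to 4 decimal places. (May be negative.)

Answer: -3.8000

Derivation:
After op 1 tick(6): ref=6.0000 raw=[7.2000 5.4000 4.8000 4.8000]
After op 2 tick(9): ref=15.0000 raw=[18.0000 13.5000 12.0000 12.0000]
After op 3 sync(1): ref=15.0000 raw=[18.0000 15.0000 12.0000 12.0000]
After op 4 sync(2): ref=15.0000 raw=[18.0000 15.0000 15.0000 12.0000]
After op 5 tick(4): ref=19.0000 raw=[22.8000 18.6000 18.2000 15.2000]
Drift of clock 3 after op 5: 15.2000 - 19.0000 = -3.8000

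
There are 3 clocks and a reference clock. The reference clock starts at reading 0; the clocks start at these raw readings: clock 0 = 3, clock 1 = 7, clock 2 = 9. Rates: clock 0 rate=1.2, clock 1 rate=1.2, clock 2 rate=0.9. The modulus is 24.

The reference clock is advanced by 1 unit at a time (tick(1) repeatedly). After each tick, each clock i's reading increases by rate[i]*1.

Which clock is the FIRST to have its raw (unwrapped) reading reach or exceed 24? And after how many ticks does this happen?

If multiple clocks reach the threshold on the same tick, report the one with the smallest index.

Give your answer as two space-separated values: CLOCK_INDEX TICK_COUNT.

Answer: 1 15

Derivation:
clock 0: start=3, rate=1.2, needs 24-3 = 21; ticks = ceil(21/1.2) = ceil(17.5000) = 18; reading at tick 18 = 3 + 1.2*18 = 24.6000
clock 1: start=7, rate=1.2, needs 24-7 = 17; ticks = ceil(17/1.2) = ceil(14.1667) = 15; reading at tick 15 = 7 + 1.2*15 = 25.0000
clock 2: start=9, rate=0.9, needs 24-9 = 15; ticks = ceil(15/0.9) = ceil(16.6667) = 17; reading at tick 17 = 9 + 0.9*17 = 24.3000
Minimum tick count = 15; winners = [1]; smallest index = 1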